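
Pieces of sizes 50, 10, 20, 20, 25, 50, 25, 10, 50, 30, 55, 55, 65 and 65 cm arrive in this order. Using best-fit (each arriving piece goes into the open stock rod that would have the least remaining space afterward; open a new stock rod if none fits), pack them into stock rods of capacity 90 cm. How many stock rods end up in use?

8

  50 → stock rod 1 (new)  [load 50/90]
  10 → stock rod 1  [load 60/90]
  20 → stock rod 1  [load 80/90]
  20 → stock rod 2 (new)  [load 20/90]
  25 → stock rod 2  [load 45/90]
  50 → stock rod 3 (new)  [load 50/90]
  25 → stock rod 3  [load 75/90]
  10 → stock rod 1  [load 90/90]
  50 → stock rod 4 (new)  [load 50/90]
  30 → stock rod 4  [load 80/90]
  55 → stock rod 5 (new)  [load 55/90]
  55 → stock rod 6 (new)  [load 55/90]
  65 → stock rod 7 (new)  [load 65/90]
  65 → stock rod 8 (new)  [load 65/90]
8 stock rods opened.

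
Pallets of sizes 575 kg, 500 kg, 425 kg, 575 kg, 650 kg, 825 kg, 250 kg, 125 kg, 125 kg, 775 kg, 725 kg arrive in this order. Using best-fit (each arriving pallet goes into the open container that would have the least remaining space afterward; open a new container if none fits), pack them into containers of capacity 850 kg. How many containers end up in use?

  575 → container 1 (new)  [load 575/850]
  500 → container 2 (new)  [load 500/850]
  425 → container 3 (new)  [load 425/850]
  575 → container 4 (new)  [load 575/850]
  650 → container 5 (new)  [load 650/850]
  825 → container 6 (new)  [load 825/850]
  250 → container 1  [load 825/850]
  125 → container 5  [load 775/850]
  125 → container 4  [load 700/850]
  775 → container 7 (new)  [load 775/850]
  725 → container 8 (new)  [load 725/850]
8 containers opened.

8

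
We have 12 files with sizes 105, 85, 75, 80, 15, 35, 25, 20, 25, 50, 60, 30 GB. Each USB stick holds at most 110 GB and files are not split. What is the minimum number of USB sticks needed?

Total = 105 + 85 + 80 + 75 + 60 + 50 + 35 + 30 + 25 + 25 + 20 + 15 = 605 GB.
Lower bound: ⌈605/110⌉ = 6 USB sticks.
A packing using 6 USB sticks:
  USB stick 1: 105 = 105
  USB stick 2: 85 + 25 = 110
  USB stick 3: 80 + 30 = 110
  USB stick 4: 75 + 35 = 110
  USB stick 5: 60 + 50 = 110
  USB stick 6: 25 + 20 + 15 = 60
This matches the lower bound, so 6 is optimal.

6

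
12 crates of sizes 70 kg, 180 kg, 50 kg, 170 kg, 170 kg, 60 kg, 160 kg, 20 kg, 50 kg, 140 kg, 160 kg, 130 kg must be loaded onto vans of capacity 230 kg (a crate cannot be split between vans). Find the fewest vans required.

7

Total = 180 + 170 + 170 + 160 + 160 + 140 + 130 + 70 + 60 + 50 + 50 + 20 = 1360 kg.
Lower bound: ⌈1360/230⌉ = 6 vans.
Also, 7 crates each exceed 115 kg, and no two of those can share a van, so at least 7 vans are needed.
A packing using 7 vans:
  van 1: 180 + 50 = 230
  van 2: 170 + 60 = 230
  van 3: 170 + 50 = 220
  van 4: 160 + 70 = 230
  van 5: 160 + 20 = 180
  van 6: 140 = 140
  van 7: 130 = 130
This matches the lower bound, so 7 is optimal.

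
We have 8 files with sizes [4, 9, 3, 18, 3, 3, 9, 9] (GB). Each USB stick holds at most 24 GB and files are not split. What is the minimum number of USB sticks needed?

3

Total = 18 + 9 + 9 + 9 + 4 + 3 + 3 + 3 = 58 GB.
Lower bound: ⌈58/24⌉ = 3 USB sticks.
A packing using 3 USB sticks:
  USB stick 1: 18 + 4 = 22
  USB stick 2: 9 + 9 + 3 + 3 = 24
  USB stick 3: 9 + 3 = 12
This matches the lower bound, so 3 is optimal.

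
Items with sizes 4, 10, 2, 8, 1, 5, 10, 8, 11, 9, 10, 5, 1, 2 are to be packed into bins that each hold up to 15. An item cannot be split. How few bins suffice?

Total = 11 + 10 + 10 + 10 + 9 + 8 + 8 + 5 + 5 + 4 + 2 + 2 + 1 + 1 = 86.
Lower bound: ⌈86/15⌉ = 6 bins.
Also, 7 items each exceed 15/2, and no two of those can share a bin, so at least 7 bins are needed.
A packing using 7 bins:
  bin 1: 11 + 4 = 15
  bin 2: 10 + 5 = 15
  bin 3: 10 + 5 = 15
  bin 4: 10 + 2 + 2 + 1 = 15
  bin 5: 9 + 1 = 10
  bin 6: 8 = 8
  bin 7: 8 = 8
This matches the lower bound, so 7 is optimal.

7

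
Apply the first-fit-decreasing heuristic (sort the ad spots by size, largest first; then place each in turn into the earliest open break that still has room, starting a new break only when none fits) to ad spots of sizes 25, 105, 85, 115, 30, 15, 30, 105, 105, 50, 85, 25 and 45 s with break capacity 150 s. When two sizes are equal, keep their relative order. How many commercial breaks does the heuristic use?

Sorted descending: 115, 105, 105, 105, 85, 85, 50, 45, 30, 30, 25, 25, 15.
  115 → break 1 (new)  [load 115/150]
  105 → break 2 (new)  [load 105/150]
  105 → break 3 (new)  [load 105/150]
  105 → break 4 (new)  [load 105/150]
  85 → break 5 (new)  [load 85/150]
  85 → break 6 (new)  [load 85/150]
  50 → break 5  [load 135/150]
  45 → break 2  [load 150/150]
  30 → break 1  [load 145/150]
  30 → break 3  [load 135/150]
  25 → break 4  [load 130/150]
  25 → break 6  [load 110/150]
  15 → break 3  [load 150/150]
6 commercial breaks opened.

6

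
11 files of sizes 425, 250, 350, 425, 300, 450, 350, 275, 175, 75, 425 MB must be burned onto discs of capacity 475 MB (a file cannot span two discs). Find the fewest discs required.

Total = 450 + 425 + 425 + 425 + 350 + 350 + 300 + 275 + 250 + 175 + 75 = 3500 MB.
Lower bound: ⌈3500/475⌉ = 8 discs.
Also, 9 files each exceed 475/2 MB, and no two of those can share a disc, so at least 9 discs are needed.
A packing using 9 discs:
  disc 1: 450 = 450
  disc 2: 425 = 425
  disc 3: 425 = 425
  disc 4: 425 = 425
  disc 5: 350 + 75 = 425
  disc 6: 350 = 350
  disc 7: 300 + 175 = 475
  disc 8: 275 = 275
  disc 9: 250 = 250
This matches the lower bound, so 9 is optimal.

9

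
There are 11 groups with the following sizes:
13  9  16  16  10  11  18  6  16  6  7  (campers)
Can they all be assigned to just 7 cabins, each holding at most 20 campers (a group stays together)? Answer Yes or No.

No

Total = 128 campers; ⌈128/20⌉ = 7.
The bound of 7 does not rule out 7, but exhaustive search shows no assignment into 7 cabins of capacity 20 campers exists — the minimum is 8.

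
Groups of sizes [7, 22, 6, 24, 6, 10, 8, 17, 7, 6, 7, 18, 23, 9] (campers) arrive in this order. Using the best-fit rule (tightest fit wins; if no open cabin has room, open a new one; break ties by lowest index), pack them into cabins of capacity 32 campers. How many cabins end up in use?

6

  7 → cabin 1 (new)  [load 7/32]
  22 → cabin 1  [load 29/32]
  6 → cabin 2 (new)  [load 6/32]
  24 → cabin 2  [load 30/32]
  6 → cabin 3 (new)  [load 6/32]
  10 → cabin 3  [load 16/32]
  8 → cabin 3  [load 24/32]
  17 → cabin 4 (new)  [load 17/32]
  7 → cabin 3  [load 31/32]
  6 → cabin 4  [load 23/32]
  7 → cabin 4  [load 30/32]
  18 → cabin 5 (new)  [load 18/32]
  23 → cabin 6 (new)  [load 23/32]
  9 → cabin 6  [load 32/32]
6 cabins opened.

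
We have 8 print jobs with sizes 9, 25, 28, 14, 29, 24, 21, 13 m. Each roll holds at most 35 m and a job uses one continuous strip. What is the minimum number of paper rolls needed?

6

Total = 29 + 28 + 25 + 24 + 21 + 14 + 13 + 9 = 163 m.
Lower bound: ⌈163/35⌉ = 5 paper rolls.
A packing using 6 paper rolls:
  roll 1: 29 = 29
  roll 2: 28 = 28
  roll 3: 25 + 9 = 34
  roll 4: 24 = 24
  roll 5: 21 + 14 = 35
  roll 6: 13 = 13
No arrangement into 5 paper rolls stays within capacity, so 6 is optimal.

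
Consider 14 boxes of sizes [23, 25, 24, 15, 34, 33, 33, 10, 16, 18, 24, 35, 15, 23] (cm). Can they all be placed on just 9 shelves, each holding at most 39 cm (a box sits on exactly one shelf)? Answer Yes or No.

Total = 328 cm; ⌈328/39⌉ = 9.
The bound of 9 does not rule out 9, but exhaustive search shows no assignment into 9 shelves of capacity 39 cm exists — the minimum is 10.

No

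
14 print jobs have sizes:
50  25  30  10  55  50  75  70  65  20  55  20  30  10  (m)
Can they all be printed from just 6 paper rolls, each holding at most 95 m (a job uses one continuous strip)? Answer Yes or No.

Total = 565 m; ⌈565/95⌉ = 6.
7 print jobs each exceed half the capacity and cannot share a roll, forcing at least 7 paper rolls.
At least 7 paper rolls are required, but only 6 are allowed.

No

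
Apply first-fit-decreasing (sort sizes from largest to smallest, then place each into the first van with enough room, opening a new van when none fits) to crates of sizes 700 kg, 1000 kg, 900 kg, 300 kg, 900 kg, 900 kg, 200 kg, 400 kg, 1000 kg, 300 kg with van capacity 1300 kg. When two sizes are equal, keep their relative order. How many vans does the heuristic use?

Sorted descending: 1000, 1000, 900, 900, 900, 700, 400, 300, 300, 200.
  1000 → van 1 (new)  [load 1000/1300]
  1000 → van 2 (new)  [load 1000/1300]
  900 → van 3 (new)  [load 900/1300]
  900 → van 4 (new)  [load 900/1300]
  900 → van 5 (new)  [load 900/1300]
  700 → van 6 (new)  [load 700/1300]
  400 → van 3  [load 1300/1300]
  300 → van 1  [load 1300/1300]
  300 → van 2  [load 1300/1300]
  200 → van 4  [load 1100/1300]
6 vans opened.

6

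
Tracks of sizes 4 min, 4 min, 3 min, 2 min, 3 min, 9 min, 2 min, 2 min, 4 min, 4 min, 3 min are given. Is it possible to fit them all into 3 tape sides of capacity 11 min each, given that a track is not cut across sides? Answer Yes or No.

Total = 40 min; ⌈40/11⌉ = 4.
At least 4 tape sides are required, but only 3 are allowed.

No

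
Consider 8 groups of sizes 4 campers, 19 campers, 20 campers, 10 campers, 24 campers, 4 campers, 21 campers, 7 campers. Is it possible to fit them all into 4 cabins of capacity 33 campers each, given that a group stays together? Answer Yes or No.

Yes

A valid assignment using 4 cabins:
  cabin 1: 24 + 7 = 31
  cabin 2: 21 + 10 = 31
  cabin 3: 20 + 4 + 4 = 28
  cabin 4: 19 = 19
Every load is within 33 campers, so 4 cabins suffice.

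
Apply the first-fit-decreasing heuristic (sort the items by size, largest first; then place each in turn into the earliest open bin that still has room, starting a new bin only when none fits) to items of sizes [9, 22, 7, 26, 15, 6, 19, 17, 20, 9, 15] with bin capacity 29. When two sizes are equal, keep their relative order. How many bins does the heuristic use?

Sorted descending: 26, 22, 20, 19, 17, 15, 15, 9, 9, 7, 6.
  26 → bin 1 (new)  [load 26/29]
  22 → bin 2 (new)  [load 22/29]
  20 → bin 3 (new)  [load 20/29]
  19 → bin 4 (new)  [load 19/29]
  17 → bin 5 (new)  [load 17/29]
  15 → bin 6 (new)  [load 15/29]
  15 → bin 7 (new)  [load 15/29]
  9 → bin 3  [load 29/29]
  9 → bin 4  [load 28/29]
  7 → bin 2  [load 29/29]
  6 → bin 5  [load 23/29]
7 bins opened.

7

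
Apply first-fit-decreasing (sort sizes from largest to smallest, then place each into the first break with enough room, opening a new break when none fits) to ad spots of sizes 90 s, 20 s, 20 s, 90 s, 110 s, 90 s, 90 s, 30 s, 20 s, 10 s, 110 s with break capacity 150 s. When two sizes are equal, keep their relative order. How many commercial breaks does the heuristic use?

Sorted descending: 110, 110, 90, 90, 90, 90, 30, 20, 20, 20, 10.
  110 → break 1 (new)  [load 110/150]
  110 → break 2 (new)  [load 110/150]
  90 → break 3 (new)  [load 90/150]
  90 → break 4 (new)  [load 90/150]
  90 → break 5 (new)  [load 90/150]
  90 → break 6 (new)  [load 90/150]
  30 → break 1  [load 140/150]
  20 → break 2  [load 130/150]
  20 → break 2  [load 150/150]
  20 → break 3  [load 110/150]
  10 → break 1  [load 150/150]
6 commercial breaks opened.

6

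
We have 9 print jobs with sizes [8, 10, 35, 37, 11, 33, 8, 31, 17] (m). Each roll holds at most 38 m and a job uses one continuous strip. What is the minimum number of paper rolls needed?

Total = 37 + 35 + 33 + 31 + 17 + 11 + 10 + 8 + 8 = 190 m.
Lower bound: ⌈190/38⌉ = 5 paper rolls.
A packing using 6 paper rolls:
  roll 1: 37 = 37
  roll 2: 35 = 35
  roll 3: 33 = 33
  roll 4: 31 = 31
  roll 5: 17 + 11 + 10 = 38
  roll 6: 8 + 8 = 16
No arrangement into 5 paper rolls stays within capacity, so 6 is optimal.

6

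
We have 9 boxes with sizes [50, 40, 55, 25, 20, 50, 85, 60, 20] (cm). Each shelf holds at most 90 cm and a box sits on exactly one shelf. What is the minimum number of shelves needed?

Total = 85 + 60 + 55 + 50 + 50 + 40 + 25 + 20 + 20 = 405 cm.
Lower bound: ⌈405/90⌉ = 5 shelves.
A packing using 5 shelves:
  shelf 1: 85 = 85
  shelf 2: 60 + 25 = 85
  shelf 3: 55 + 20 = 75
  shelf 4: 50 + 40 = 90
  shelf 5: 50 + 20 = 70
This matches the lower bound, so 5 is optimal.

5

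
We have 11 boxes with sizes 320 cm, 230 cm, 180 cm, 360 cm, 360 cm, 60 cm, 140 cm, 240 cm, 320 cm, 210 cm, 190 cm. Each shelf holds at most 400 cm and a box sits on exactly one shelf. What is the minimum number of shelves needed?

8

Total = 360 + 360 + 320 + 320 + 240 + 230 + 210 + 190 + 180 + 140 + 60 = 2610 cm.
Lower bound: ⌈2610/400⌉ = 7 shelves.
A packing using 8 shelves:
  shelf 1: 360 = 360
  shelf 2: 360 = 360
  shelf 3: 320 + 60 = 380
  shelf 4: 320 = 320
  shelf 5: 240 + 140 = 380
  shelf 6: 230 = 230
  shelf 7: 210 + 190 = 400
  shelf 8: 180 = 180
No arrangement into 7 shelves stays within capacity, so 8 is optimal.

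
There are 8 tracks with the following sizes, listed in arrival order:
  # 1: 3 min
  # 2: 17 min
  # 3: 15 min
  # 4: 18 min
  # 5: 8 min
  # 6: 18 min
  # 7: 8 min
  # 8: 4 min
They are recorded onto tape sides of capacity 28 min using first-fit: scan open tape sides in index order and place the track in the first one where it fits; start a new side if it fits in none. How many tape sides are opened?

4

  3 → side 1 (new)  [load 3/28]
  17 → side 1  [load 20/28]
  15 → side 2 (new)  [load 15/28]
  18 → side 3 (new)  [load 18/28]
  8 → side 1  [load 28/28]
  18 → side 4 (new)  [load 18/28]
  8 → side 2  [load 23/28]
  4 → side 2  [load 27/28]
4 tape sides opened.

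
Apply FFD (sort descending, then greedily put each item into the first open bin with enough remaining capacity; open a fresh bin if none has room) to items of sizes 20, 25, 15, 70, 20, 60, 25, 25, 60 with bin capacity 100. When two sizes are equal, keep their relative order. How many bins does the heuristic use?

4

Sorted descending: 70, 60, 60, 25, 25, 25, 20, 20, 15.
  70 → bin 1 (new)  [load 70/100]
  60 → bin 2 (new)  [load 60/100]
  60 → bin 3 (new)  [load 60/100]
  25 → bin 1  [load 95/100]
  25 → bin 2  [load 85/100]
  25 → bin 3  [load 85/100]
  20 → bin 4 (new)  [load 20/100]
  20 → bin 4  [load 40/100]
  15 → bin 2  [load 100/100]
4 bins opened.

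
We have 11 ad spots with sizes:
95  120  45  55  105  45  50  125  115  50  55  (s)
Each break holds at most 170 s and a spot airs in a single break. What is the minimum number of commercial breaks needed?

Total = 125 + 120 + 115 + 105 + 95 + 55 + 55 + 50 + 50 + 45 + 45 = 860 s.
Lower bound: ⌈860/170⌉ = 6 commercial breaks.
A packing using 6 commercial breaks:
  break 1: 125 + 45 = 170
  break 2: 120 + 50 = 170
  break 3: 115 + 55 = 170
  break 4: 105 + 55 = 160
  break 5: 95 + 50 = 145
  break 6: 45 = 45
This matches the lower bound, so 6 is optimal.

6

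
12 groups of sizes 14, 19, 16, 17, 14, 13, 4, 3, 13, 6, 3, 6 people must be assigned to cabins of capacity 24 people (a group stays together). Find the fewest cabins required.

7

Total = 19 + 17 + 16 + 14 + 14 + 13 + 13 + 6 + 6 + 4 + 3 + 3 = 128 people.
Lower bound: ⌈128/24⌉ = 6 cabins.
Also, 7 groups each exceed 12 people, and no two of those can share a cabin, so at least 7 cabins are needed.
A packing using 7 cabins:
  cabin 1: 19 + 4 = 23
  cabin 2: 17 + 6 = 23
  cabin 3: 16 + 6 = 22
  cabin 4: 14 + 3 + 3 = 20
  cabin 5: 14 = 14
  cabin 6: 13 = 13
  cabin 7: 13 = 13
This matches the lower bound, so 7 is optimal.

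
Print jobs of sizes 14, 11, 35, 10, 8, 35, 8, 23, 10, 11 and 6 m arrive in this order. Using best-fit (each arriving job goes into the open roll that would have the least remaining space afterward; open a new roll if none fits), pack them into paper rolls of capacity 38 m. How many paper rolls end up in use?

5

  14 → roll 1 (new)  [load 14/38]
  11 → roll 1  [load 25/38]
  35 → roll 2 (new)  [load 35/38]
  10 → roll 1  [load 35/38]
  8 → roll 3 (new)  [load 8/38]
  35 → roll 4 (new)  [load 35/38]
  8 → roll 3  [load 16/38]
  23 → roll 5 (new)  [load 23/38]
  10 → roll 5  [load 33/38]
  11 → roll 3  [load 27/38]
  6 → roll 3  [load 33/38]
5 paper rolls opened.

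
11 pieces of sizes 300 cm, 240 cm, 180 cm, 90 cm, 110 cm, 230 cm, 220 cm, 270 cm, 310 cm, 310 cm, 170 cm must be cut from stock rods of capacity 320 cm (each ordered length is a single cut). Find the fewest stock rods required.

Total = 310 + 310 + 300 + 270 + 240 + 230 + 220 + 180 + 170 + 110 + 90 = 2430 cm.
Lower bound: ⌈2430/320⌉ = 8 stock rods.
Also, 9 pieces each exceed 160 cm, and no two of those can share a stock rod, so at least 9 stock rods are needed.
A packing using 9 stock rods:
  stock rod 1: 310 = 310
  stock rod 2: 310 = 310
  stock rod 3: 300 = 300
  stock rod 4: 270 = 270
  stock rod 5: 240 = 240
  stock rod 6: 230 + 90 = 320
  stock rod 7: 220 = 220
  stock rod 8: 180 + 110 = 290
  stock rod 9: 170 = 170
This matches the lower bound, so 9 is optimal.

9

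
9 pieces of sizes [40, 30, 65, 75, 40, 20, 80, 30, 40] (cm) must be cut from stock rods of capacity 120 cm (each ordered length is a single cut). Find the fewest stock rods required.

Total = 80 + 75 + 65 + 40 + 40 + 40 + 30 + 30 + 20 = 420 cm.
Lower bound: ⌈420/120⌉ = 4 stock rods.
A packing using 4 stock rods:
  stock rod 1: 80 + 40 = 120
  stock rod 2: 75 + 40 = 115
  stock rod 3: 65 + 40 = 105
  stock rod 4: 30 + 30 + 20 = 80
This matches the lower bound, so 4 is optimal.

4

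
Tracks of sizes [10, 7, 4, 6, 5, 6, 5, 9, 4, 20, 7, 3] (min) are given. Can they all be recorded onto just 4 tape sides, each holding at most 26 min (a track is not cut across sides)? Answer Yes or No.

Yes

A valid assignment using 4 tape sides:
  side 1: 20 + 6 = 26
  side 2: 10 + 9 + 7 = 26
  side 3: 7 + 6 + 5 + 5 + 3 = 26
  side 4: 4 + 4 = 8
Every load is within 26 min, so 4 tape sides suffice.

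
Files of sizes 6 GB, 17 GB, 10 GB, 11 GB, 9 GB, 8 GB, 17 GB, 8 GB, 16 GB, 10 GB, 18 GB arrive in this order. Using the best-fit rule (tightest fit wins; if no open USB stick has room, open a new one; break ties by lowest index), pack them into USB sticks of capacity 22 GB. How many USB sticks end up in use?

8

  6 → USB stick 1 (new)  [load 6/22]
  17 → USB stick 2 (new)  [load 17/22]
  10 → USB stick 1  [load 16/22]
  11 → USB stick 3 (new)  [load 11/22]
  9 → USB stick 3  [load 20/22]
  8 → USB stick 4 (new)  [load 8/22]
  17 → USB stick 5 (new)  [load 17/22]
  8 → USB stick 4  [load 16/22]
  16 → USB stick 6 (new)  [load 16/22]
  10 → USB stick 7 (new)  [load 10/22]
  18 → USB stick 8 (new)  [load 18/22]
8 USB sticks opened.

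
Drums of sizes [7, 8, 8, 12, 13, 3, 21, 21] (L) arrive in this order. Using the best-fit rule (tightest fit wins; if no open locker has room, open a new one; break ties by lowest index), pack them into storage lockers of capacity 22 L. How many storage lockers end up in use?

  7 → locker 1 (new)  [load 7/22]
  8 → locker 1  [load 15/22]
  8 → locker 2 (new)  [load 8/22]
  12 → locker 2  [load 20/22]
  13 → locker 3 (new)  [load 13/22]
  3 → locker 1  [load 18/22]
  21 → locker 4 (new)  [load 21/22]
  21 → locker 5 (new)  [load 21/22]
5 storage lockers opened.

5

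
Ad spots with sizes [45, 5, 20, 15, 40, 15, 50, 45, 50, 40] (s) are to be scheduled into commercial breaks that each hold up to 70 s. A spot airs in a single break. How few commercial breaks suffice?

6

Total = 50 + 50 + 45 + 45 + 40 + 40 + 20 + 15 + 15 + 5 = 325 s.
Lower bound: ⌈325/70⌉ = 5 commercial breaks.
Also, 6 ad spots each exceed 35 s, and no two of those can share a break, so at least 6 commercial breaks are needed.
A packing using 6 commercial breaks:
  break 1: 50 + 20 = 70
  break 2: 50 + 15 + 5 = 70
  break 3: 45 + 15 = 60
  break 4: 45 = 45
  break 5: 40 = 40
  break 6: 40 = 40
This matches the lower bound, so 6 is optimal.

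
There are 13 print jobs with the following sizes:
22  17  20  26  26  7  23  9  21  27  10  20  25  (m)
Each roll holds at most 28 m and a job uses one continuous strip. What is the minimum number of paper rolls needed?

11

Total = 27 + 26 + 26 + 25 + 23 + 22 + 21 + 20 + 20 + 17 + 10 + 9 + 7 = 253 m.
Lower bound: ⌈253/28⌉ = 10 paper rolls.
A packing using 11 paper rolls:
  roll 1: 27 = 27
  roll 2: 26 = 26
  roll 3: 26 = 26
  roll 4: 25 = 25
  roll 5: 23 = 23
  roll 6: 22 = 22
  roll 7: 21 + 7 = 28
  roll 8: 20 = 20
  roll 9: 20 = 20
  roll 10: 17 + 10 = 27
  roll 11: 9 = 9
No arrangement into 10 paper rolls stays within capacity, so 11 is optimal.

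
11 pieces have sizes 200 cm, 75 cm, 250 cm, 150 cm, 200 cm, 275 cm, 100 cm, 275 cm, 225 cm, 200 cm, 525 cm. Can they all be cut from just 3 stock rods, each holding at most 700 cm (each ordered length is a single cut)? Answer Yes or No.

No

Total = 2475 cm; ⌈2475/700⌉ = 4.
At least 4 stock rods are required, but only 3 are allowed.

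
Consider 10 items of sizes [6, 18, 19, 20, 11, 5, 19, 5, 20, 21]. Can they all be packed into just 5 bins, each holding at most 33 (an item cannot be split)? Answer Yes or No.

No

Total = 144; ⌈144/33⌉ = 5.
6 items each exceed half the capacity and cannot share a bin, forcing at least 6 bins.
At least 6 bins are required, but only 5 are allowed.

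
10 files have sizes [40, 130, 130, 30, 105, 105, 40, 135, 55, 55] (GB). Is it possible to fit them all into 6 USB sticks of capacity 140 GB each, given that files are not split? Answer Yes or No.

No

Total = 825 GB; ⌈825/140⌉ = 6.
The bound of 6 does not rule out 6, but exhaustive search shows no assignment into 6 USB sticks of capacity 140 GB exists — the minimum is 7.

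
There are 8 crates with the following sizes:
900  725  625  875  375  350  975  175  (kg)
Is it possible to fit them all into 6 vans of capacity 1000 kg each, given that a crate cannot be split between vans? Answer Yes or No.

Yes

A valid assignment using 6 vans:
  van 1: 975 = 975
  van 2: 900 = 900
  van 3: 875 = 875
  van 4: 725 + 175 = 900
  van 5: 625 + 375 = 1000
  van 6: 350 = 350
Every load is within 1000 kg, so 6 vans suffice.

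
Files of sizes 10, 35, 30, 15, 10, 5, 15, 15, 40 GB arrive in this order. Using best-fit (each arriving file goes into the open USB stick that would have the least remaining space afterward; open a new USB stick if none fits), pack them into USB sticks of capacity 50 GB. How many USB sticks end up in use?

4

  10 → USB stick 1 (new)  [load 10/50]
  35 → USB stick 1  [load 45/50]
  30 → USB stick 2 (new)  [load 30/50]
  15 → USB stick 2  [load 45/50]
  10 → USB stick 3 (new)  [load 10/50]
  5 → USB stick 1  [load 50/50]
  15 → USB stick 3  [load 25/50]
  15 → USB stick 3  [load 40/50]
  40 → USB stick 4 (new)  [load 40/50]
4 USB sticks opened.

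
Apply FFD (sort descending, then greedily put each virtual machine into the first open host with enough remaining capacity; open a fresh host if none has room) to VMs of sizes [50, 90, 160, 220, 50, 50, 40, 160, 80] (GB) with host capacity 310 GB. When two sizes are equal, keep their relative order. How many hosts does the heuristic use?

Sorted descending: 220, 160, 160, 90, 80, 50, 50, 50, 40.
  220 → host 1 (new)  [load 220/310]
  160 → host 2 (new)  [load 160/310]
  160 → host 3 (new)  [load 160/310]
  90 → host 1  [load 310/310]
  80 → host 2  [load 240/310]
  50 → host 2  [load 290/310]
  50 → host 3  [load 210/310]
  50 → host 3  [load 260/310]
  40 → host 3  [load 300/310]
3 hosts opened.

3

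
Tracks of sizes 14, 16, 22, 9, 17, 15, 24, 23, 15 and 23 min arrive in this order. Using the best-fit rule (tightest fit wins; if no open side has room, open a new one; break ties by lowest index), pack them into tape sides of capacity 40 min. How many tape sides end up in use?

5

  14 → side 1 (new)  [load 14/40]
  16 → side 1  [load 30/40]
  22 → side 2 (new)  [load 22/40]
  9 → side 1  [load 39/40]
  17 → side 2  [load 39/40]
  15 → side 3 (new)  [load 15/40]
  24 → side 3  [load 39/40]
  23 → side 4 (new)  [load 23/40]
  15 → side 4  [load 38/40]
  23 → side 5 (new)  [load 23/40]
5 tape sides opened.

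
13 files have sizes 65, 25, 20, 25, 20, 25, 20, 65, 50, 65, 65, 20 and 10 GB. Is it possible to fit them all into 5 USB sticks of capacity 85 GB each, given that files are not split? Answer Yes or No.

Total = 475 GB; ⌈475/85⌉ = 6.
At least 6 USB sticks are required, but only 5 are allowed.

No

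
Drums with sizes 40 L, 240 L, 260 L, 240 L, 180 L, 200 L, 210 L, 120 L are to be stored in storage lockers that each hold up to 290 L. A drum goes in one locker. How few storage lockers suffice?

Total = 260 + 240 + 240 + 210 + 200 + 180 + 120 + 40 = 1490 L.
Lower bound: ⌈1490/290⌉ = 6 storage lockers.
A packing using 7 storage lockers:
  locker 1: 260 = 260
  locker 2: 240 + 40 = 280
  locker 3: 240 = 240
  locker 4: 210 = 210
  locker 5: 200 = 200
  locker 6: 180 = 180
  locker 7: 120 = 120
No arrangement into 6 storage lockers stays within capacity, so 7 is optimal.

7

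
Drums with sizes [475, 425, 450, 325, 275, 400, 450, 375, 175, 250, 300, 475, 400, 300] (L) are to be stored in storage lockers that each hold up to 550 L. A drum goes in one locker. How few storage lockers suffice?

12

Total = 475 + 475 + 450 + 450 + 425 + 400 + 400 + 375 + 325 + 300 + 300 + 275 + 250 + 175 = 5075 L.
Lower bound: ⌈5075/550⌉ = 10 storage lockers.
Also, 11 drums each exceed 275 L, and no two of those can share a locker, so at least 11 storage lockers are needed.
A packing using 12 storage lockers:
  locker 1: 475 = 475
  locker 2: 475 = 475
  locker 3: 450 = 450
  locker 4: 450 = 450
  locker 5: 425 = 425
  locker 6: 400 = 400
  locker 7: 400 = 400
  locker 8: 375 + 175 = 550
  locker 9: 325 = 325
  locker 10: 300 + 250 = 550
  locker 11: 300 = 300
  locker 12: 275 = 275
No arrangement into 11 storage lockers stays within capacity, so 12 is optimal.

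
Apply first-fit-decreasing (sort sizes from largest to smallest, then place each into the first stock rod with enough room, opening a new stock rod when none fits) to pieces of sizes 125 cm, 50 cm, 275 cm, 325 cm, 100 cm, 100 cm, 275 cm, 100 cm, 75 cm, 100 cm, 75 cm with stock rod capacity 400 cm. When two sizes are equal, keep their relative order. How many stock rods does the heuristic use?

Sorted descending: 325, 275, 275, 125, 100, 100, 100, 100, 75, 75, 50.
  325 → stock rod 1 (new)  [load 325/400]
  275 → stock rod 2 (new)  [load 275/400]
  275 → stock rod 3 (new)  [load 275/400]
  125 → stock rod 2  [load 400/400]
  100 → stock rod 3  [load 375/400]
  100 → stock rod 4 (new)  [load 100/400]
  100 → stock rod 4  [load 200/400]
  100 → stock rod 4  [load 300/400]
  75 → stock rod 1  [load 400/400]
  75 → stock rod 4  [load 375/400]
  50 → stock rod 5 (new)  [load 50/400]
5 stock rods opened.

5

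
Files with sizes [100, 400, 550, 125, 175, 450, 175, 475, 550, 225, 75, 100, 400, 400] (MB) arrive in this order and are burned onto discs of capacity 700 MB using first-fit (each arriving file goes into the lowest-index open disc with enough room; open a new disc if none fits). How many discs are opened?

7

  100 → disc 1 (new)  [load 100/700]
  400 → disc 1  [load 500/700]
  550 → disc 2 (new)  [load 550/700]
  125 → disc 1  [load 625/700]
  175 → disc 3 (new)  [load 175/700]
  450 → disc 3  [load 625/700]
  175 → disc 4 (new)  [load 175/700]
  475 → disc 4  [load 650/700]
  550 → disc 5 (new)  [load 550/700]
  225 → disc 6 (new)  [load 225/700]
  75 → disc 1  [load 700/700]
  100 → disc 2  [load 650/700]
  400 → disc 6  [load 625/700]
  400 → disc 7 (new)  [load 400/700]
7 discs opened.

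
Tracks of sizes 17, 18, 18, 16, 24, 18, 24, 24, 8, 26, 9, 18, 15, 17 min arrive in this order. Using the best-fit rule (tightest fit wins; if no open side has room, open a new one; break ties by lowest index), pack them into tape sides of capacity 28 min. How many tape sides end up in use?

12

  17 → side 1 (new)  [load 17/28]
  18 → side 2 (new)  [load 18/28]
  18 → side 3 (new)  [load 18/28]
  16 → side 4 (new)  [load 16/28]
  24 → side 5 (new)  [load 24/28]
  18 → side 6 (new)  [load 18/28]
  24 → side 7 (new)  [load 24/28]
  24 → side 8 (new)  [load 24/28]
  8 → side 2  [load 26/28]
  26 → side 9 (new)  [load 26/28]
  9 → side 3  [load 27/28]
  18 → side 10 (new)  [load 18/28]
  15 → side 11 (new)  [load 15/28]
  17 → side 12 (new)  [load 17/28]
12 tape sides opened.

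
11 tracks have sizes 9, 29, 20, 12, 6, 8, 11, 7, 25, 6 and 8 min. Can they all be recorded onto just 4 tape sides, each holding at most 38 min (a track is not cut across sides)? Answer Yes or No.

A valid assignment using 4 tape sides:
  side 1: 29 + 9 = 38
  side 2: 25 + 12 = 37
  side 3: 20 + 11 + 7 = 38
  side 4: 8 + 8 + 6 + 6 = 28
Every load is within 38 min, so 4 tape sides suffice.

Yes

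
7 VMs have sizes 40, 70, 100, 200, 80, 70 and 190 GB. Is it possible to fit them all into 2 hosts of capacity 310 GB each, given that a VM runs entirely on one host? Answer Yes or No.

Total = 750 GB; ⌈750/310⌉ = 3.
At least 3 hosts are required, but only 2 are allowed.

No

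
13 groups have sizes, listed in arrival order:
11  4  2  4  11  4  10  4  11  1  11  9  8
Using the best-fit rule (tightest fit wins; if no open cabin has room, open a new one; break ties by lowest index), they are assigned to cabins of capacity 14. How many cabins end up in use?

  11 → cabin 1 (new)  [load 11/14]
  4 → cabin 2 (new)  [load 4/14]
  2 → cabin 1  [load 13/14]
  4 → cabin 2  [load 8/14]
  11 → cabin 3 (new)  [load 11/14]
  4 → cabin 2  [load 12/14]
  10 → cabin 4 (new)  [load 10/14]
  4 → cabin 4  [load 14/14]
  11 → cabin 5 (new)  [load 11/14]
  1 → cabin 1  [load 14/14]
  11 → cabin 6 (new)  [load 11/14]
  9 → cabin 7 (new)  [load 9/14]
  8 → cabin 8 (new)  [load 8/14]
8 cabins opened.

8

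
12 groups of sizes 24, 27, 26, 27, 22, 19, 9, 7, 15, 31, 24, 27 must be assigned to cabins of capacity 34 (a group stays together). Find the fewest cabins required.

Total = 31 + 27 + 27 + 27 + 26 + 24 + 24 + 22 + 19 + 15 + 9 + 7 = 258.
Lower bound: ⌈258/34⌉ = 8 cabins.
Also, 9 groups each exceed 17, and no two of those can share a cabin, so at least 9 cabins are needed.
A packing using 9 cabins:
  cabin 1: 31 = 31
  cabin 2: 27 + 7 = 34
  cabin 3: 27 = 27
  cabin 4: 27 = 27
  cabin 5: 26 = 26
  cabin 6: 24 + 9 = 33
  cabin 7: 24 = 24
  cabin 8: 22 = 22
  cabin 9: 19 + 15 = 34
This matches the lower bound, so 9 is optimal.

9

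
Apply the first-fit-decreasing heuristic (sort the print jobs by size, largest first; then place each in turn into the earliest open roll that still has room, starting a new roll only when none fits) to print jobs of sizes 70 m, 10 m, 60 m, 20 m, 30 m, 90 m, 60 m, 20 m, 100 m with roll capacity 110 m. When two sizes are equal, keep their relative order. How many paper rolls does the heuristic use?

5

Sorted descending: 100, 90, 70, 60, 60, 30, 20, 20, 10.
  100 → roll 1 (new)  [load 100/110]
  90 → roll 2 (new)  [load 90/110]
  70 → roll 3 (new)  [load 70/110]
  60 → roll 4 (new)  [load 60/110]
  60 → roll 5 (new)  [load 60/110]
  30 → roll 3  [load 100/110]
  20 → roll 2  [load 110/110]
  20 → roll 4  [load 80/110]
  10 → roll 1  [load 110/110]
5 paper rolls opened.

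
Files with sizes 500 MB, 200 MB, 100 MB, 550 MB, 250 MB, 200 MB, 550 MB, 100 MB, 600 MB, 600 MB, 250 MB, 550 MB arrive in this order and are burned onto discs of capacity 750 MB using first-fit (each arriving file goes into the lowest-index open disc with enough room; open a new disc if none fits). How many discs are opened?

7

  500 → disc 1 (new)  [load 500/750]
  200 → disc 1  [load 700/750]
  100 → disc 2 (new)  [load 100/750]
  550 → disc 2  [load 650/750]
  250 → disc 3 (new)  [load 250/750]
  200 → disc 3  [load 450/750]
  550 → disc 4 (new)  [load 550/750]
  100 → disc 2  [load 750/750]
  600 → disc 5 (new)  [load 600/750]
  600 → disc 6 (new)  [load 600/750]
  250 → disc 3  [load 700/750]
  550 → disc 7 (new)  [load 550/750]
7 discs opened.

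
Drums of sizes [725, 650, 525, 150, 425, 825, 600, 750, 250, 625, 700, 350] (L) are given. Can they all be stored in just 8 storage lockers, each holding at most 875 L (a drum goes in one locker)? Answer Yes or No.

Total = 6575 L; ⌈6575/875⌉ = 8.
The bound of 8 does not rule out 8, but exhaustive search shows no assignment into 8 storage lockers of capacity 875 L exists — the minimum is 9.

No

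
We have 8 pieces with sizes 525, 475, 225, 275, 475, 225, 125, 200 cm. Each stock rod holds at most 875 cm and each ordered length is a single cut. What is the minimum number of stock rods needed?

Total = 525 + 475 + 475 + 275 + 225 + 225 + 200 + 125 = 2525 cm.
Lower bound: ⌈2525/875⌉ = 3 stock rods.
A packing using 4 stock rods:
  stock rod 1: 525 + 275 = 800
  stock rod 2: 475 + 225 + 125 = 825
  stock rod 3: 475 + 225 = 700
  stock rod 4: 200 = 200
No arrangement into 3 stock rods stays within capacity, so 4 is optimal.

4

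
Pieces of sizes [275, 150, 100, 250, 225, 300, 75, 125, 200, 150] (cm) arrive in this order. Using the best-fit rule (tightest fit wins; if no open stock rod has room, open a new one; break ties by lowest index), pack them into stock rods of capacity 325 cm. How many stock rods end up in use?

  275 → stock rod 1 (new)  [load 275/325]
  150 → stock rod 2 (new)  [load 150/325]
  100 → stock rod 2  [load 250/325]
  250 → stock rod 3 (new)  [load 250/325]
  225 → stock rod 4 (new)  [load 225/325]
  300 → stock rod 5 (new)  [load 300/325]
  75 → stock rod 2  [load 325/325]
  125 → stock rod 6 (new)  [load 125/325]
  200 → stock rod 6  [load 325/325]
  150 → stock rod 7 (new)  [load 150/325]
7 stock rods opened.

7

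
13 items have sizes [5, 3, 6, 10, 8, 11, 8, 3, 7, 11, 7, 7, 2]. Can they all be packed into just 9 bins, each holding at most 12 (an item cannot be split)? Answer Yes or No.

A valid assignment using 9 bins:
  bin 1: 11 = 11
  bin 2: 11 = 11
  bin 3: 10 + 2 = 12
  bin 4: 8 + 3 = 11
  bin 5: 8 + 3 = 11
  bin 6: 7 + 5 = 12
  bin 7: 7 = 7
  bin 8: 7 = 7
  bin 9: 6 = 6
Every load is within 12, so 9 bins suffice.

Yes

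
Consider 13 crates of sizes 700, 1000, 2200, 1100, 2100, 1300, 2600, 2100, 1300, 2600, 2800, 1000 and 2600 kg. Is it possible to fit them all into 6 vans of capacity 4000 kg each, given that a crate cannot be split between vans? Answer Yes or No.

Total = 23400 kg; ⌈23400/4000⌉ = 6.
7 crates each exceed half the capacity and cannot share a van, forcing at least 7 vans.
At least 7 vans are required, but only 6 are allowed.

No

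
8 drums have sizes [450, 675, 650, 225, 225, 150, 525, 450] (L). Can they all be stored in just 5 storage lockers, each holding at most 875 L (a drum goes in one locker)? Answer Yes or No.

A valid assignment using 5 storage lockers:
  locker 1: 675 + 150 = 825
  locker 2: 650 + 225 = 875
  locker 3: 525 + 225 = 750
  locker 4: 450 = 450
  locker 5: 450 = 450
Every load is within 875 L, so 5 storage lockers suffice.

Yes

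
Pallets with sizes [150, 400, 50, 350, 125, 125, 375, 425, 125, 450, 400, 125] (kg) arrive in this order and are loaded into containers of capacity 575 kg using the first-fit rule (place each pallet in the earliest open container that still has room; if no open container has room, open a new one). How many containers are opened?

6

  150 → container 1 (new)  [load 150/575]
  400 → container 1  [load 550/575]
  50 → container 2 (new)  [load 50/575]
  350 → container 2  [load 400/575]
  125 → container 2  [load 525/575]
  125 → container 3 (new)  [load 125/575]
  375 → container 3  [load 500/575]
  425 → container 4 (new)  [load 425/575]
  125 → container 4  [load 550/575]
  450 → container 5 (new)  [load 450/575]
  400 → container 6 (new)  [load 400/575]
  125 → container 5  [load 575/575]
6 containers opened.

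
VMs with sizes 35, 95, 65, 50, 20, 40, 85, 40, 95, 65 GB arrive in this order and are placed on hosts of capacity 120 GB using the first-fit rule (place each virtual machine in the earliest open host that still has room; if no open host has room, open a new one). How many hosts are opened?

  35 → host 1 (new)  [load 35/120]
  95 → host 2 (new)  [load 95/120]
  65 → host 1  [load 100/120]
  50 → host 3 (new)  [load 50/120]
  20 → host 1  [load 120/120]
  40 → host 3  [load 90/120]
  85 → host 4 (new)  [load 85/120]
  40 → host 5 (new)  [load 40/120]
  95 → host 6 (new)  [load 95/120]
  65 → host 5  [load 105/120]
6 hosts opened.

6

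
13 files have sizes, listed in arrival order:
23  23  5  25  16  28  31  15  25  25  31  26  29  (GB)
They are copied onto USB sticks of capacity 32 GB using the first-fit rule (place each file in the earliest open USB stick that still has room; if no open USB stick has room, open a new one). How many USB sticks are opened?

  23 → USB stick 1 (new)  [load 23/32]
  23 → USB stick 2 (new)  [load 23/32]
  5 → USB stick 1  [load 28/32]
  25 → USB stick 3 (new)  [load 25/32]
  16 → USB stick 4 (new)  [load 16/32]
  28 → USB stick 5 (new)  [load 28/32]
  31 → USB stick 6 (new)  [load 31/32]
  15 → USB stick 4  [load 31/32]
  25 → USB stick 7 (new)  [load 25/32]
  25 → USB stick 8 (new)  [load 25/32]
  31 → USB stick 9 (new)  [load 31/32]
  26 → USB stick 10 (new)  [load 26/32]
  29 → USB stick 11 (new)  [load 29/32]
11 USB sticks opened.

11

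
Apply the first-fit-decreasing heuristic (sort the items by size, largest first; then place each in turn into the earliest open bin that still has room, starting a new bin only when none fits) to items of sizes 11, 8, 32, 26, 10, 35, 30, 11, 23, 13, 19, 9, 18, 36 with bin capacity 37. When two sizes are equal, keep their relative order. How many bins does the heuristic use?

9

Sorted descending: 36, 35, 32, 30, 26, 23, 19, 18, 13, 11, 11, 10, 9, 8.
  36 → bin 1 (new)  [load 36/37]
  35 → bin 2 (new)  [load 35/37]
  32 → bin 3 (new)  [load 32/37]
  30 → bin 4 (new)  [load 30/37]
  26 → bin 5 (new)  [load 26/37]
  23 → bin 6 (new)  [load 23/37]
  19 → bin 7 (new)  [load 19/37]
  18 → bin 7  [load 37/37]
  13 → bin 6  [load 36/37]
  11 → bin 5  [load 37/37]
  11 → bin 8 (new)  [load 11/37]
  10 → bin 8  [load 21/37]
  9 → bin 8  [load 30/37]
  8 → bin 9 (new)  [load 8/37]
9 bins opened.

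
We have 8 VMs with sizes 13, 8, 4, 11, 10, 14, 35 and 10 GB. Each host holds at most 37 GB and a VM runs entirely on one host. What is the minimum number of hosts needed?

Total = 35 + 14 + 13 + 11 + 10 + 10 + 8 + 4 = 105 GB.
Lower bound: ⌈105/37⌉ = 3 hosts.
A packing using 3 hosts:
  host 1: 35 = 35
  host 2: 14 + 13 + 10 = 37
  host 3: 11 + 10 + 8 + 4 = 33
This matches the lower bound, so 3 is optimal.

3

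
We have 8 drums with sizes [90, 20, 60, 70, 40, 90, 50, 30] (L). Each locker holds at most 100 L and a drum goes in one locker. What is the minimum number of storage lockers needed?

5

Total = 90 + 90 + 70 + 60 + 50 + 40 + 30 + 20 = 450 L.
Lower bound: ⌈450/100⌉ = 5 storage lockers.
A packing using 5 storage lockers:
  locker 1: 90 = 90
  locker 2: 90 = 90
  locker 3: 70 + 30 = 100
  locker 4: 60 + 40 = 100
  locker 5: 50 + 20 = 70
This matches the lower bound, so 5 is optimal.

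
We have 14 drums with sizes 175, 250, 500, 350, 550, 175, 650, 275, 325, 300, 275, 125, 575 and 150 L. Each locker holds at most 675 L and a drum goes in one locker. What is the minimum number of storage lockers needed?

8

Total = 650 + 575 + 550 + 500 + 350 + 325 + 300 + 275 + 275 + 250 + 175 + 175 + 150 + 125 = 4675 L.
Lower bound: ⌈4675/675⌉ = 7 storage lockers.
A packing using 8 storage lockers:
  locker 1: 650 = 650
  locker 2: 575 = 575
  locker 3: 550 + 125 = 675
  locker 4: 500 + 175 = 675
  locker 5: 350 + 325 = 675
  locker 6: 300 + 275 = 575
  locker 7: 275 + 250 + 150 = 675
  locker 8: 175 = 175
No arrangement into 7 storage lockers stays within capacity, so 8 is optimal.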